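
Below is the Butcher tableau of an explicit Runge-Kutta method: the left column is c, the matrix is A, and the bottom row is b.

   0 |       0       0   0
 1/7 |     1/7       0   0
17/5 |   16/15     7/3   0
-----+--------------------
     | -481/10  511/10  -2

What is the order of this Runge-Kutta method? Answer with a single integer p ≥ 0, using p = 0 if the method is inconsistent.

2

b = (-481/10, 511/10, -2)
c = (0, 1/7, 17/5)
Ac = (0, 0, 1/3)
Σ b_i: (-481/10)·1 + 511/10·1 + (-2)·1 = 1 ✓
b·c: 511/10·1/7 + (-2)·17/5 = 1/2 ✓
b·c²: 511/10·1/49 + (-2)·289/25 = -7727/350 ≠ 1/3 ⇒ order 2.
b·Ac: (-2)·1/3 = -2/3 ≠ 1/6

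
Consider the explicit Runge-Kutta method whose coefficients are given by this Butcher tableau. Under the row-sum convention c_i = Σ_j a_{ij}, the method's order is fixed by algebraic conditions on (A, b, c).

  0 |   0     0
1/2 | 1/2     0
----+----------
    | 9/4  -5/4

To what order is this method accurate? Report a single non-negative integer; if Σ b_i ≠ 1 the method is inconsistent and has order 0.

1

b = (9/4, -5/4)
c = (0, 1/2)
Σ b_i: 9/4·1 + (-5/4)·1 = 1 ✓
b·c: (-5/4)·1/2 = -5/8 ≠ 1/2 ⇒ order 1.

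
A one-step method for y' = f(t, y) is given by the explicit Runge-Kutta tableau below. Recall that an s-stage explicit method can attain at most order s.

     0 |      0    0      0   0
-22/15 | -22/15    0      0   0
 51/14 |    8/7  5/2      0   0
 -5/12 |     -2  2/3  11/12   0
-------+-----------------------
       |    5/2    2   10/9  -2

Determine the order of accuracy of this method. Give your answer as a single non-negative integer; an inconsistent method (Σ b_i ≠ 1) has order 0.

b = (5/2, 2, 10/9, -2)
c = (0, -22/15, 51/14, -5/12)
Ac = (0, 0, -11/3, 5951/2520)
Σ b_i: 5/2·1 + 2·1 + 10/9·1 + (-2)·1 = 65/18 ≠ 1 ⇒ order 0.

0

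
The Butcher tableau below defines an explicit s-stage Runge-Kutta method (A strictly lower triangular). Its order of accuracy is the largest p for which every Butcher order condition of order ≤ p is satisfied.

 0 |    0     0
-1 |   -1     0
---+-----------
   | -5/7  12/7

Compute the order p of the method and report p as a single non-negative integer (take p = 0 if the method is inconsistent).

b = (-5/7, 12/7)
c = (0, -1)
Σ b_i: (-5/7)·1 + 12/7·1 = 1 ✓
b·c: 12/7·(-1) = -12/7 ≠ 1/2 ⇒ order 1.

1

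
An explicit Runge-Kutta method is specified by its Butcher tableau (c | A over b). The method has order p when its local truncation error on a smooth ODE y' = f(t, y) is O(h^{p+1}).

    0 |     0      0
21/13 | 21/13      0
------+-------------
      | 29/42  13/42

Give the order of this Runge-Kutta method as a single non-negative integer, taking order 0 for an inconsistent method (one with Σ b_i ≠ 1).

2

b = (29/42, 13/42)
c = (0, 21/13)
Σ b_i: 29/42·1 + 13/42·1 = 1 ✓
b·c: 13/42·21/13 = 1/2 ✓; 2 stages ⇒ order 2.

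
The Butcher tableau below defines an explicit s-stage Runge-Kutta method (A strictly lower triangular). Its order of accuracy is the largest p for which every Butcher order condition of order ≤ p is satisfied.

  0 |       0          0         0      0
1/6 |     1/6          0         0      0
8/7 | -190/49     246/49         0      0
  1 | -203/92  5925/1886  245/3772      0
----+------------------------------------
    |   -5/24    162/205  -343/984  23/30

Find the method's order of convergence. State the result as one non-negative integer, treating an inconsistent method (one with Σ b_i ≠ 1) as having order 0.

b = (-5/24, 162/205, -343/984, 23/30)
c = (0, 1/6, 8/7, 1)
Ac = (0, 0, 41/49, 55/92)
Σ b_i: (-5/24)·1 + 162/205·1 + (-343/984)·1 + 23/30·1 = 1 ✓
b·c: 162/205·1/6 + (-343/984)·8/7 + 23/30·1 = 1/2 ✓
b·c²: 162/205·1/36 + (-343/984)·64/49 + 23/30·1 = 1/3 ✓
b·Ac: (-343/984)·41/49 + 23/30·55/92 = 1/6 ✓
b·c³: 162/205·1/216 + (-343/984)·512/343 + 23/30·1 = 1/4 ✓
b·(c∘Ac): (-343/984)·328/343 + 23/30·55/92 = 1/8 ✓
b·Ac²: (-343/984)·41/294 + 23/30·95/552 = 1/12 ✓
b·A²c: 23/30·5/92 = 1/24 ✓; 4 stages ⇒ order 4.

4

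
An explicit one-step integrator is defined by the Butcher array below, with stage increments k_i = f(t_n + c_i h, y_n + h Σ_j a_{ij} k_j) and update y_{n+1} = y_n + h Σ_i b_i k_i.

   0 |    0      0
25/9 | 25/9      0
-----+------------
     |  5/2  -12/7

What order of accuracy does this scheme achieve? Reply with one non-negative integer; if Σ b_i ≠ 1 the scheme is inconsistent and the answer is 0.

0

b = (5/2, -12/7)
c = (0, 25/9)
Σ b_i: 5/2·1 + (-12/7)·1 = 11/14 ≠ 1 ⇒ order 0.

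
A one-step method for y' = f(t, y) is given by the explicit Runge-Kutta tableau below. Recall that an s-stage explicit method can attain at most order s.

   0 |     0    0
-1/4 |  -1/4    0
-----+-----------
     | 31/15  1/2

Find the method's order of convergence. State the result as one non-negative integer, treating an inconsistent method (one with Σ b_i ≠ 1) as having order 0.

b = (31/15, 1/2)
c = (0, -1/4)
Σ b_i: 31/15·1 + 1/2·1 = 77/30 ≠ 1 ⇒ order 0.

0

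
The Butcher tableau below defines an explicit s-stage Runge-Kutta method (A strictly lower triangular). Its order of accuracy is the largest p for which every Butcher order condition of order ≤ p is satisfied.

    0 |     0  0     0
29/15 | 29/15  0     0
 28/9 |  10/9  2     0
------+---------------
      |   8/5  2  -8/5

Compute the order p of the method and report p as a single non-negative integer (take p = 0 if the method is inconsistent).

b = (8/5, 2, -8/5)
c = (0, 29/15, 28/9)
Ac = (0, 0, 58/15)
Σ b_i: 8/5·1 + 2·1 + (-8/5)·1 = 2 ≠ 1 ⇒ order 0.

0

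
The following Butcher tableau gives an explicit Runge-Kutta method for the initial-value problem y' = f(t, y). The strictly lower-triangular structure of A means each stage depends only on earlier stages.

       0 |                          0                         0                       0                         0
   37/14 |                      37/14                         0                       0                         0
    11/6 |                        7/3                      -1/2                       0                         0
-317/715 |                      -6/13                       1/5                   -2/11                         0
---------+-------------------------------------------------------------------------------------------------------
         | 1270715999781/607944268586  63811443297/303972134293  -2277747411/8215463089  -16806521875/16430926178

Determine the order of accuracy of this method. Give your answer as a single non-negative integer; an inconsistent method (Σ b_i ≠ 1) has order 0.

3

b = (1270715999781/607944268586, 63811443297/303972134293, -2277747411/8215463089, -16806521875/16430926178)
c = (0, 37/14, 11/6, -317/715)
Ac = (0, 0, -37/28, 41/210)
Σ b_i: 1270715999781/607944268586·1 + 63811443297/303972134293·1 + (-2277747411/8215463089)·1 + (-16806521875/16430926178)·1 = 1 ✓
b·c: 63811443297/303972134293·37/14 + (-2277747411/8215463089)·11/6 + (-16806521875/16430926178)·(-317/715) = 1/2 ✓
b·c²: 63811443297/303972134293·1369/196 + (-2277747411/8215463089)·121/36 + (-16806521875/16430926178)·100489/511225 = 1/3 ✓
b·Ac: (-2277747411/8215463089)·(-37/28) + (-16806521875/16430926178)·41/210 = 1/6 ✓
b·c³: 63811443297/303972134293·50653/2744 + (-2277747411/8215463089)·1331/216 + (-16806521875/16430926178)·(-31855013/365525875) = 166961312308139/74013106968801 ≠ 1/4 ⇒ order 3.
b·(c∘Ac): (-2277747411/8215463089)·(-407/168) + (-16806521875/16430926178)·(-12997/150150) = 1049244239527/1380197798952 ≠ 1/8
b·Ac²: (-2277747411/8215463089)·(-1369/392) + (-16806521875/16430926178)·6931/8820 = 340494659129/2070296698428 ≠ 1/12
b·A²c: (-16806521875/16430926178)·37/154 = -56531028125/230032966492 ≠ 1/24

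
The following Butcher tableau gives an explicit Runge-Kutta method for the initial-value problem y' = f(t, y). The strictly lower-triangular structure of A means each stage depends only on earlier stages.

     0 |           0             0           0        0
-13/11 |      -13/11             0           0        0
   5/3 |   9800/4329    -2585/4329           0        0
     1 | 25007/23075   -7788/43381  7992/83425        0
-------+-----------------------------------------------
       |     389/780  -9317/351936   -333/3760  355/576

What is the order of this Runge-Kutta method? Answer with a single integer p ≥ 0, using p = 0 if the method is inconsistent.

4

b = (389/780, -9317/351936, -333/3760, 355/576)
c = (0, -13/11, 5/3, 1)
Ac = (0, 0, 235/333, 132/355)
Σ b_i: 389/780·1 + (-9317/351936)·1 + (-333/3760)·1 + 355/576·1 = 1 ✓
b·c: (-9317/351936)·(-13/11) + (-333/3760)·5/3 + 355/576·1 = 1/2 ✓
b·c²: (-9317/351936)·169/121 + (-333/3760)·25/9 + 355/576·1 = 1/3 ✓
b·Ac: (-333/3760)·235/333 + 355/576·132/355 = 1/6 ✓
b·c³: (-9317/351936)·(-2197/1331) + (-333/3760)·125/27 + 355/576·1 = 1/4 ✓
b·(c∘Ac): (-333/3760)·1175/999 + 355/576·132/355 = 1/8 ✓
b·Ac²: (-333/3760)·(-3055/3663) + 355/576·12/781 = 1/12 ✓
b·A²c: 355/576·24/355 = 1/24 ✓; 4 stages ⇒ order 4.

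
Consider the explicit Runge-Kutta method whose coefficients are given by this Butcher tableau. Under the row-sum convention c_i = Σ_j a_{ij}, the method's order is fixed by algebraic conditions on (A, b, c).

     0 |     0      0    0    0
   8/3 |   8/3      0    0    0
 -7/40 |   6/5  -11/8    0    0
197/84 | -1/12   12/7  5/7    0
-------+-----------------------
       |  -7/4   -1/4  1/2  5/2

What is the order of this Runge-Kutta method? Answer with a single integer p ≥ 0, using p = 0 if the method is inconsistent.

1

b = (-7/4, -1/4, 1/2, 5/2)
c = (0, 8/3, -7/40, 197/84)
Ac = (0, 0, -11/3, 249/56)
Σ b_i: (-7/4)·1 + (-1/4)·1 + 1/2·1 + 5/2·1 = 1 ✓
b·c: (-1/4)·8/3 + 1/2·(-7/40) + 5/2·197/84 = 2861/560 ≠ 1/2 ⇒ order 1.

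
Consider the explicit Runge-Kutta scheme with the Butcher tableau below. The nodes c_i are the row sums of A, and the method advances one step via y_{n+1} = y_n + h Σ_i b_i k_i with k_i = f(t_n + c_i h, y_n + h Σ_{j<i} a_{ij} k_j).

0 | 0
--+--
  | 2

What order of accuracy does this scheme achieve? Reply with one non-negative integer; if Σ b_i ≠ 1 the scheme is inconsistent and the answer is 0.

b = (2)
c = (0)
Σ b_i: 2·1 = 2 ≠ 1 ⇒ order 0.

0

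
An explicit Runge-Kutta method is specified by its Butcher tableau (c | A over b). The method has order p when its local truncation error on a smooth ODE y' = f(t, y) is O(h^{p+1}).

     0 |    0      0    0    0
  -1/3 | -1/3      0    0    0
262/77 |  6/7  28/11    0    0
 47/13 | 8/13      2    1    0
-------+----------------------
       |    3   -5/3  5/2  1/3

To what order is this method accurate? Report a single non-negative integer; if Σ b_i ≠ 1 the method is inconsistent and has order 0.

0

b = (3, -5/3, 5/2, 1/3)
c = (0, -1/3, 262/77, 47/13)
Ac = (0, 0, -28/33, 632/231)
Σ b_i: 3·1 + (-5/3)·1 + 5/2·1 + 1/3·1 = 25/6 ≠ 1 ⇒ order 0.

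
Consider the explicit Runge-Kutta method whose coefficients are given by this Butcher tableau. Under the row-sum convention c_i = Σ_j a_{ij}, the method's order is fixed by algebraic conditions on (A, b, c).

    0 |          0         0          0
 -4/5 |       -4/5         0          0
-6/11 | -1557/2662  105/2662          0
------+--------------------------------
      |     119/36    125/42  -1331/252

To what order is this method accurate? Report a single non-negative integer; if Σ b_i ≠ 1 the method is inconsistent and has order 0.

b = (119/36, 125/42, -1331/252)
c = (0, -4/5, -6/11)
Ac = (0, 0, -42/1331)
Σ b_i: 119/36·1 + 125/42·1 + (-1331/252)·1 = 1 ✓
b·c: 125/42·(-4/5) + (-1331/252)·(-6/11) = 1/2 ✓
b·c²: 125/42·16/25 + (-1331/252)·36/121 = 1/3 ✓
b·Ac: (-1331/252)·(-42/1331) = 1/6 ✓; 3 stages ⇒ order 3.

3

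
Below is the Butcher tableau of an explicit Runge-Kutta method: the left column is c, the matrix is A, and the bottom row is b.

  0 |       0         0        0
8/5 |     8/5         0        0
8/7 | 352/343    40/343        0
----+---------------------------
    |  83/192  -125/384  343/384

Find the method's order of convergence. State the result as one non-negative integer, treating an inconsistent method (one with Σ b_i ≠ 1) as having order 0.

b = (83/192, -125/384, 343/384)
c = (0, 8/5, 8/7)
Ac = (0, 0, 64/343)
Σ b_i: 83/192·1 + (-125/384)·1 + 343/384·1 = 1 ✓
b·c: (-125/384)·8/5 + 343/384·8/7 = 1/2 ✓
b·c²: (-125/384)·64/25 + 343/384·64/49 = 1/3 ✓
b·Ac: 343/384·64/343 = 1/6 ✓; 3 stages ⇒ order 3.

3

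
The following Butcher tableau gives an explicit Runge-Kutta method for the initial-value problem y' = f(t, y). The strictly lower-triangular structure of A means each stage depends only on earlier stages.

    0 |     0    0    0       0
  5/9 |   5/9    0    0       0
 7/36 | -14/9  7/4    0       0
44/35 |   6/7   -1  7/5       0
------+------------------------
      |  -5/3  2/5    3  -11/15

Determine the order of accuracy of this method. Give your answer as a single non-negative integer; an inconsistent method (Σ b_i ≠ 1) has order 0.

b = (-5/3, 2/5, 3, -11/15)
c = (0, 5/9, 7/36, 44/35)
Ac = (0, 0, 35/36, -17/60)
Σ b_i: (-5/3)·1 + 2/5·1 + 3·1 + (-11/15)·1 = 1 ✓
b·c: 2/5·5/9 + 3·7/36 + (-11/15)·44/35 = -733/6300 ≠ 1/2 ⇒ order 1.

1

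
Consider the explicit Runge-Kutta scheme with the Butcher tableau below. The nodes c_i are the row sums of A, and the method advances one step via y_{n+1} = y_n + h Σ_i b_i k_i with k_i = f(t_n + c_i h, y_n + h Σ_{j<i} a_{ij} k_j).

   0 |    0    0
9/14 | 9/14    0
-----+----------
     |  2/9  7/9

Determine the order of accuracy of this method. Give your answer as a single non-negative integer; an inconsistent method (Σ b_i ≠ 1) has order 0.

2

b = (2/9, 7/9)
c = (0, 9/14)
Σ b_i: 2/9·1 + 7/9·1 = 1 ✓
b·c: 7/9·9/14 = 1/2 ✓; 2 stages ⇒ order 2.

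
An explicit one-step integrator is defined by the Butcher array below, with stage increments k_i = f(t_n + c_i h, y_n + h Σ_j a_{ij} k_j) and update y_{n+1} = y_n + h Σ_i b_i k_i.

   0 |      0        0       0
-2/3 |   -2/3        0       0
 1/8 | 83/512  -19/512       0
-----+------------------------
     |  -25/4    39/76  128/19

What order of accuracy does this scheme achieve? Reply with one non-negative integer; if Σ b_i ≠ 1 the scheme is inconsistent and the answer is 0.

b = (-25/4, 39/76, 128/19)
c = (0, -2/3, 1/8)
Ac = (0, 0, 19/768)
Σ b_i: (-25/4)·1 + 39/76·1 + 128/19·1 = 1 ✓
b·c: 39/76·(-2/3) + 128/19·1/8 = 1/2 ✓
b·c²: 39/76·4/9 + 128/19·1/64 = 1/3 ✓
b·Ac: 128/19·19/768 = 1/6 ✓; 3 stages ⇒ order 3.

3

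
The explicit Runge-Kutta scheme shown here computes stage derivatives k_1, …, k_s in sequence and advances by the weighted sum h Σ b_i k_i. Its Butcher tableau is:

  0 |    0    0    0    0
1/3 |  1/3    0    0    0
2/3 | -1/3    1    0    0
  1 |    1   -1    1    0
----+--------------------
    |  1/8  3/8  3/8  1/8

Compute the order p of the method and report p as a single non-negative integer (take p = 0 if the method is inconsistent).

b = (1/8, 3/8, 3/8, 1/8)
c = (0, 1/3, 2/3, 1)
Ac = (0, 0, 1/3, 1/3)
Σ b_i: 1/8·1 + 3/8·1 + 3/8·1 + 1/8·1 = 1 ✓
b·c: 3/8·1/3 + 3/8·2/3 + 1/8·1 = 1/2 ✓
b·c²: 3/8·1/9 + 3/8·4/9 + 1/8·1 = 1/3 ✓
b·Ac: 3/8·1/3 + 1/8·1/3 = 1/6 ✓
b·c³: 3/8·1/27 + 3/8·8/27 + 1/8·1 = 1/4 ✓
b·(c∘Ac): 3/8·2/9 + 1/8·1/3 = 1/8 ✓
b·Ac²: 3/8·1/9 + 1/8·1/3 = 1/12 ✓
b·A²c: 1/8·1/3 = 1/24 ✓; 4 stages ⇒ order 4.

4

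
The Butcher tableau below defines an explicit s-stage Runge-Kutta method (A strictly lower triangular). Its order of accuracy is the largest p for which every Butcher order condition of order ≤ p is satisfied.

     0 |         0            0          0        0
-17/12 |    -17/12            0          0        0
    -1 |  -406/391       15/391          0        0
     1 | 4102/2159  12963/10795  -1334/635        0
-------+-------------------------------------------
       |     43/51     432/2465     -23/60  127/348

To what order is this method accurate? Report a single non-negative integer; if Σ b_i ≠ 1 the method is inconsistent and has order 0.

4

b = (43/51, 432/2465, -23/60, 127/348)
c = (0, -17/12, -1, 1)
Ac = (0, 0, -5/92, 203/508)
Σ b_i: 43/51·1 + 432/2465·1 + (-23/60)·1 + 127/348·1 = 1 ✓
b·c: 432/2465·(-17/12) + (-23/60)·(-1) + 127/348·1 = 1/2 ✓
b·c²: 432/2465·289/144 + (-23/60)·1 + 127/348·1 = 1/3 ✓
b·Ac: (-23/60)·(-5/92) + 127/348·203/508 = 1/6 ✓
b·c³: 432/2465·(-4913/1728) + (-23/60)·(-1) + 127/348·1 = 1/4 ✓
b·(c∘Ac): (-23/60)·5/92 + 127/348·203/508 = 1/8 ✓
b·Ac²: (-23/60)·85/1104 + 127/348·1885/6096 = 1/12 ✓
b·A²c: 127/348·29/254 = 1/24 ✓; 4 stages ⇒ order 4.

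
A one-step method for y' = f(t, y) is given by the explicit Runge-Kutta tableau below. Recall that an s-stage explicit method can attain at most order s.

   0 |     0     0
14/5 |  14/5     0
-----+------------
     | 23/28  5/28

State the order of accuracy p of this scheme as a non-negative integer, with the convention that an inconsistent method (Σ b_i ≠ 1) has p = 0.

b = (23/28, 5/28)
c = (0, 14/5)
Σ b_i: 23/28·1 + 5/28·1 = 1 ✓
b·c: 5/28·14/5 = 1/2 ✓; 2 stages ⇒ order 2.

2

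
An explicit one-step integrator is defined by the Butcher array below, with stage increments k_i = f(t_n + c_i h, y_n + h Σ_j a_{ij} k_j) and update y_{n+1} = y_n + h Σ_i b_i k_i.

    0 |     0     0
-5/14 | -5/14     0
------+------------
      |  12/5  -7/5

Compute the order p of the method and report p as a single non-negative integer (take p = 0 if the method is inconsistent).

2

b = (12/5, -7/5)
c = (0, -5/14)
Σ b_i: 12/5·1 + (-7/5)·1 = 1 ✓
b·c: (-7/5)·(-5/14) = 1/2 ✓; 2 stages ⇒ order 2.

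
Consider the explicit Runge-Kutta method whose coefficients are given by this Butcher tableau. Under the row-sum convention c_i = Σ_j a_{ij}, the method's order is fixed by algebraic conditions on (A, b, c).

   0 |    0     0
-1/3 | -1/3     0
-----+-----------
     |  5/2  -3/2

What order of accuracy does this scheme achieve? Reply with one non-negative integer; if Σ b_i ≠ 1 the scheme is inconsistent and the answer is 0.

2

b = (5/2, -3/2)
c = (0, -1/3)
Σ b_i: 5/2·1 + (-3/2)·1 = 1 ✓
b·c: (-3/2)·(-1/3) = 1/2 ✓; 2 stages ⇒ order 2.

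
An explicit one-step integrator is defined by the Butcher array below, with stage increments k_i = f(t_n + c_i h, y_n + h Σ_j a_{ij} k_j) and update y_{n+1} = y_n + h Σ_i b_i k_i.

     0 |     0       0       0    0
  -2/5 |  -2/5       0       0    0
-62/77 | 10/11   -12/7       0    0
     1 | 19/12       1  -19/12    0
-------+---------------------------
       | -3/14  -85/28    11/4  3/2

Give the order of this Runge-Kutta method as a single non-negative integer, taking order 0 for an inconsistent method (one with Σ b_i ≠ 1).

b = (-3/14, -85/28, 11/4, 3/2)
c = (0, -2/5, -62/77, 1)
Ac = (0, 0, 24/35, 2021/2310)
Σ b_i: (-3/14)·1 + (-85/28)·1 + 11/4·1 + 3/2·1 = 1 ✓
b·c: (-85/28)·(-2/5) + 11/4·(-62/77) + 3/2·1 = 1/2 ✓
b·c²: (-85/28)·4/25 + 11/4·3844/5929 + 3/2·1 = 15077/5390 ≠ 1/3 ⇒ order 2.
b·Ac: 11/4·24/35 + 3/2·2021/2310 = 985/308 ≠ 1/6

2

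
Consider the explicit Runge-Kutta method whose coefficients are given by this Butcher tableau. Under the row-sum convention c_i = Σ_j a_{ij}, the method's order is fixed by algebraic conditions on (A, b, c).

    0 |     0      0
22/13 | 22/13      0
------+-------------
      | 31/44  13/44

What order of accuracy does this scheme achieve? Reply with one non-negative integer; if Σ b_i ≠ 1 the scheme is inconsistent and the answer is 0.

2

b = (31/44, 13/44)
c = (0, 22/13)
Σ b_i: 31/44·1 + 13/44·1 = 1 ✓
b·c: 13/44·22/13 = 1/2 ✓; 2 stages ⇒ order 2.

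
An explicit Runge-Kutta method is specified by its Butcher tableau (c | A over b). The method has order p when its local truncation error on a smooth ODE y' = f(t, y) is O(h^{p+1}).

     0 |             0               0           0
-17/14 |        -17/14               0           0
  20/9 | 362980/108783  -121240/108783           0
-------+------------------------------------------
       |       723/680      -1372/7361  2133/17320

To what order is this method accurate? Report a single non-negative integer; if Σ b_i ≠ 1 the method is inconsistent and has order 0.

b = (723/680, -1372/7361, 2133/17320)
c = (0, -17/14, 20/9)
Ac = (0, 0, 8660/6399)
Σ b_i: 723/680·1 + (-1372/7361)·1 + 2133/17320·1 = 1 ✓
b·c: (-1372/7361)·(-17/14) + 2133/17320·20/9 = 1/2 ✓
b·c²: (-1372/7361)·289/196 + 2133/17320·400/81 = 1/3 ✓
b·Ac: 2133/17320·8660/6399 = 1/6 ✓; 3 stages ⇒ order 3.

3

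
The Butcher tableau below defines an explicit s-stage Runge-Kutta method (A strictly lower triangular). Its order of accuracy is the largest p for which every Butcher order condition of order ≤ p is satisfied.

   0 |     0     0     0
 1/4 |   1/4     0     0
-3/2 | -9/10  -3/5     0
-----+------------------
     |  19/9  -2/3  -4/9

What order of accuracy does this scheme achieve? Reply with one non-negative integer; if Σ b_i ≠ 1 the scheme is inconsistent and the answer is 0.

b = (19/9, -2/3, -4/9)
c = (0, 1/4, -3/2)
Ac = (0, 0, -3/20)
Σ b_i: 19/9·1 + (-2/3)·1 + (-4/9)·1 = 1 ✓
b·c: (-2/3)·1/4 + (-4/9)·(-3/2) = 1/2 ✓
b·c²: (-2/3)·1/16 + (-4/9)·9/4 = -25/24 ≠ 1/3 ⇒ order 2.
b·Ac: (-4/9)·(-3/20) = 1/15 ≠ 1/6

2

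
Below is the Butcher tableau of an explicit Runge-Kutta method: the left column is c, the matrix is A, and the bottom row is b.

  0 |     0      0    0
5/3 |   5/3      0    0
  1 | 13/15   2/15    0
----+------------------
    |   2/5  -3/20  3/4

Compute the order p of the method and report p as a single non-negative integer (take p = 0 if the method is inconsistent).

b = (2/5, -3/20, 3/4)
c = (0, 5/3, 1)
Ac = (0, 0, 2/9)
Σ b_i: 2/5·1 + (-3/20)·1 + 3/4·1 = 1 ✓
b·c: (-3/20)·5/3 + 3/4·1 = 1/2 ✓
b·c²: (-3/20)·25/9 + 3/4·1 = 1/3 ✓
b·Ac: 3/4·2/9 = 1/6 ✓; 3 stages ⇒ order 3.

3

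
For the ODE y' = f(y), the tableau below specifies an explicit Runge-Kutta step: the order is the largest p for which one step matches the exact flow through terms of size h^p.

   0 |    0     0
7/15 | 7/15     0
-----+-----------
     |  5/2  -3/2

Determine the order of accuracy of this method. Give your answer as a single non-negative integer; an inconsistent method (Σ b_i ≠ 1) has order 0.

1

b = (5/2, -3/2)
c = (0, 7/15)
Σ b_i: 5/2·1 + (-3/2)·1 = 1 ✓
b·c: (-3/2)·7/15 = -7/10 ≠ 1/2 ⇒ order 1.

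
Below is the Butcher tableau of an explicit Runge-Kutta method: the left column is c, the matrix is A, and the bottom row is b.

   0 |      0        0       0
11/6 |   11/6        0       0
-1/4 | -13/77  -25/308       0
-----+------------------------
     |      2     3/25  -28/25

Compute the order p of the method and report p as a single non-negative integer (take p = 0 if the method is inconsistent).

b = (2, 3/25, -28/25)
c = (0, 11/6, -1/4)
Ac = (0, 0, -25/168)
Σ b_i: 2·1 + 3/25·1 + (-28/25)·1 = 1 ✓
b·c: 3/25·11/6 + (-28/25)·(-1/4) = 1/2 ✓
b·c²: 3/25·121/36 + (-28/25)·1/16 = 1/3 ✓
b·Ac: (-28/25)·(-25/168) = 1/6 ✓; 3 stages ⇒ order 3.

3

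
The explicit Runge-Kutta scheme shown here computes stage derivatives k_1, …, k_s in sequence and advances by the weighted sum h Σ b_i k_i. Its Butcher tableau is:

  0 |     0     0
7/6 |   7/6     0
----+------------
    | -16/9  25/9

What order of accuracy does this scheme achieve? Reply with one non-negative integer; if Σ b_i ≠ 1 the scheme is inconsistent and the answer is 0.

b = (-16/9, 25/9)
c = (0, 7/6)
Σ b_i: (-16/9)·1 + 25/9·1 = 1 ✓
b·c: 25/9·7/6 = 175/54 ≠ 1/2 ⇒ order 1.

1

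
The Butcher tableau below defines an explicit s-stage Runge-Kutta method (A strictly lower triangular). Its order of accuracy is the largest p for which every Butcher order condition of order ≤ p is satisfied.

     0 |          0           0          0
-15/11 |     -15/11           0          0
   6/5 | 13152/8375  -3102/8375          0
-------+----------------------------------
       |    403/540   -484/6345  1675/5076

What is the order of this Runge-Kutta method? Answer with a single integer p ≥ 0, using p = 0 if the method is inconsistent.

b = (403/540, -484/6345, 1675/5076)
c = (0, -15/11, 6/5)
Ac = (0, 0, 846/1675)
Σ b_i: 403/540·1 + (-484/6345)·1 + 1675/5076·1 = 1 ✓
b·c: (-484/6345)·(-15/11) + 1675/5076·6/5 = 1/2 ✓
b·c²: (-484/6345)·225/121 + 1675/5076·36/25 = 1/3 ✓
b·Ac: 1675/5076·846/1675 = 1/6 ✓; 3 stages ⇒ order 3.

3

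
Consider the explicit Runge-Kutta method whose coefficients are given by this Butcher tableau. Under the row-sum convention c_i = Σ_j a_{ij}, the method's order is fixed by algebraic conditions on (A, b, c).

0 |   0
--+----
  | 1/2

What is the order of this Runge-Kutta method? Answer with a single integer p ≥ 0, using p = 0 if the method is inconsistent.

b = (1/2)
c = (0)
Σ b_i: 1/2·1 = 1/2 ≠ 1 ⇒ order 0.

0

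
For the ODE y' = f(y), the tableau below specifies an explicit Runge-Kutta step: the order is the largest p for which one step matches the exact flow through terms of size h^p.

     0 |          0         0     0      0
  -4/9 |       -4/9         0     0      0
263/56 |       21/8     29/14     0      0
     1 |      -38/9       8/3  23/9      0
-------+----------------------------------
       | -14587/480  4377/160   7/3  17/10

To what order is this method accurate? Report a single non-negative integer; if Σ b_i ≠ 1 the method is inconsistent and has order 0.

2

b = (-14587/480, 4377/160, 7/3, 17/10)
c = (0, -4/9, 263/56, 1)
Ac = (0, 0, -58/63, 16355/1512)
Σ b_i: (-14587/480)·1 + 4377/160·1 + 7/3·1 + 17/10·1 = 1 ✓
b·c: 4377/160·(-4/9) + 7/3·263/56 + 17/10·1 = 1/2 ✓
b·c²: 4377/160·16/81 + 7/3·69169/3136 + 17/10·1 = 3542237/60480 ≠ 1/3 ⇒ order 2.
b·Ac: 7/3·(-58/63) + 17/10·16355/1512 = 49111/3024 ≠ 1/6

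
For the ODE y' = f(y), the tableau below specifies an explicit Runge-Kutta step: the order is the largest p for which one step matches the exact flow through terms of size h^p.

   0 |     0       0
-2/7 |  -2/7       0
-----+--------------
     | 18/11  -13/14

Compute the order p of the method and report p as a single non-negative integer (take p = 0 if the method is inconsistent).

b = (18/11, -13/14)
c = (0, -2/7)
Σ b_i: 18/11·1 + (-13/14)·1 = 109/154 ≠ 1 ⇒ order 0.

0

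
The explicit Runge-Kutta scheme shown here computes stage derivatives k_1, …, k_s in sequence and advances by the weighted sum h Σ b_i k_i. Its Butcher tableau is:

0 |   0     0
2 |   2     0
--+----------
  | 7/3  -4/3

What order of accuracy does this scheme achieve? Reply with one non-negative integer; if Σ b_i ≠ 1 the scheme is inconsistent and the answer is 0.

b = (7/3, -4/3)
c = (0, 2)
Σ b_i: 7/3·1 + (-4/3)·1 = 1 ✓
b·c: (-4/3)·2 = -8/3 ≠ 1/2 ⇒ order 1.

1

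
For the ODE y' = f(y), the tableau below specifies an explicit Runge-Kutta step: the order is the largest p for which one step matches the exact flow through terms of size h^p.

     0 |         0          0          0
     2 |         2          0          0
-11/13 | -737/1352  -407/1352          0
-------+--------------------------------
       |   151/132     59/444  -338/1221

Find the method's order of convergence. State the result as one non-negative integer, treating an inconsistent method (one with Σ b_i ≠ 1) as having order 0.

b = (151/132, 59/444, -338/1221)
c = (0, 2, -11/13)
Ac = (0, 0, -407/676)
Σ b_i: 151/132·1 + 59/444·1 + (-338/1221)·1 = 1 ✓
b·c: 59/444·2 + (-338/1221)·(-11/13) = 1/2 ✓
b·c²: 59/444·4 + (-338/1221)·121/169 = 1/3 ✓
b·Ac: (-338/1221)·(-407/676) = 1/6 ✓; 3 stages ⇒ order 3.

3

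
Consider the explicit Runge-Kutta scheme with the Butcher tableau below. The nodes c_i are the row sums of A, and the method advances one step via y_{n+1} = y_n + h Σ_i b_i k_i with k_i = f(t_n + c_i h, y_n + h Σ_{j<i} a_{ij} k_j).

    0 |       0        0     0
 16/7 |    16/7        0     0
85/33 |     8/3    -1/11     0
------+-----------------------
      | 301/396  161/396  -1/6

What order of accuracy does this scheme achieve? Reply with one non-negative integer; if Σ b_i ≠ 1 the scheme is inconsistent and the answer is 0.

b = (301/396, 161/396, -1/6)
c = (0, 16/7, 85/33)
Ac = (0, 0, -16/77)
Σ b_i: 301/396·1 + 161/396·1 + (-1/6)·1 = 1 ✓
b·c: 161/396·16/7 + (-1/6)·85/33 = 1/2 ✓
b·c²: 161/396·256/49 + (-1/6)·7225/1089 = 46577/45738 ≠ 1/3 ⇒ order 2.
b·Ac: (-1/6)·(-16/77) = 8/231 ≠ 1/6

2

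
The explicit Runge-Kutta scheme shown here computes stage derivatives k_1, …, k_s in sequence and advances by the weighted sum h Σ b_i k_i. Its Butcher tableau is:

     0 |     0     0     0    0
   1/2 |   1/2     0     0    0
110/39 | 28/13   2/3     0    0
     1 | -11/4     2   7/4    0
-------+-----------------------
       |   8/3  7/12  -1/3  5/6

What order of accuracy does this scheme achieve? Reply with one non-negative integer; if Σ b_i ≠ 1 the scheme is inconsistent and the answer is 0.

0

b = (8/3, 7/12, -1/3, 5/6)
c = (0, 1/2, 110/39, 1)
Ac = (0, 0, 1/3, 463/78)
Σ b_i: 8/3·1 + 7/12·1 + (-1/3)·1 + 5/6·1 = 15/4 ≠ 1 ⇒ order 0.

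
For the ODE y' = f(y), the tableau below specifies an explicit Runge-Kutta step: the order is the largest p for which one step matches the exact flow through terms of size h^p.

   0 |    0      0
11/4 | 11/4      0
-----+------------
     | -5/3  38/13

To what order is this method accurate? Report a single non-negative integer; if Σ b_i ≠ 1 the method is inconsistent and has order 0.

0

b = (-5/3, 38/13)
c = (0, 11/4)
Σ b_i: (-5/3)·1 + 38/13·1 = 49/39 ≠ 1 ⇒ order 0.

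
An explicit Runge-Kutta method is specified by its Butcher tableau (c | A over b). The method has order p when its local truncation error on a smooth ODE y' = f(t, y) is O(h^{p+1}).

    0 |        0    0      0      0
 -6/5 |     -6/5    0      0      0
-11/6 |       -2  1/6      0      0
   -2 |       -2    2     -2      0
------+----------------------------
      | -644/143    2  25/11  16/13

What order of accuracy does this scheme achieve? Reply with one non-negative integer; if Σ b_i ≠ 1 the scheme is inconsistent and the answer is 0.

1

b = (-644/143, 2, 25/11, 16/13)
c = (0, -6/5, -11/6, -2)
Ac = (0, 0, -1/5, 19/15)
Σ b_i: (-644/143)·1 + 2·1 + 25/11·1 + 16/13·1 = 1 ✓
b·c: 2·(-6/5) + 25/11·(-11/6) + 16/13·(-2) = -3521/390 ≠ 1/2 ⇒ order 1.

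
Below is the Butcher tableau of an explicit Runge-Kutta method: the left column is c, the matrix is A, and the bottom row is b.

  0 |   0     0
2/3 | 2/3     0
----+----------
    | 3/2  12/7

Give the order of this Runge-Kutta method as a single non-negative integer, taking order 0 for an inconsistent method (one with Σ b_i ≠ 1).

b = (3/2, 12/7)
c = (0, 2/3)
Σ b_i: 3/2·1 + 12/7·1 = 45/14 ≠ 1 ⇒ order 0.

0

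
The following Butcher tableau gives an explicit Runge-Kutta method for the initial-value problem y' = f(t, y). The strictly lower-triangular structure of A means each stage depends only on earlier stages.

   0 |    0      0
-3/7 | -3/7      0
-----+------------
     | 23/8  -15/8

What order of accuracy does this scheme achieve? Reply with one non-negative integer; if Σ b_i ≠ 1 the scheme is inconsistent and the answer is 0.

b = (23/8, -15/8)
c = (0, -3/7)
Σ b_i: 23/8·1 + (-15/8)·1 = 1 ✓
b·c: (-15/8)·(-3/7) = 45/56 ≠ 1/2 ⇒ order 1.

1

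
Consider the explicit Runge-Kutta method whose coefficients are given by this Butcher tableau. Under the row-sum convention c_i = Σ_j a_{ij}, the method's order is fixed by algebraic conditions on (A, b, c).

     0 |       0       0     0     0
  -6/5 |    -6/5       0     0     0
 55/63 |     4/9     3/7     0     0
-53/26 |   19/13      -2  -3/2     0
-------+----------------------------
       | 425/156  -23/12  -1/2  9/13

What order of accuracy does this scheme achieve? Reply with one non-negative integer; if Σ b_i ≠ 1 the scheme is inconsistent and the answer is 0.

1

b = (425/156, -23/12, -1/2, 9/13)
c = (0, -6/5, 55/63, -53/26)
Ac = (0, 0, -18/35, 229/210)
Σ b_i: 425/156·1 + (-23/12)·1 + (-1/2)·1 + 9/13·1 = 1 ✓
b·c: (-23/12)·(-6/5) + (-1/2)·55/63 + 9/13·(-53/26) = 48151/106470 ≠ 1/2 ⇒ order 1.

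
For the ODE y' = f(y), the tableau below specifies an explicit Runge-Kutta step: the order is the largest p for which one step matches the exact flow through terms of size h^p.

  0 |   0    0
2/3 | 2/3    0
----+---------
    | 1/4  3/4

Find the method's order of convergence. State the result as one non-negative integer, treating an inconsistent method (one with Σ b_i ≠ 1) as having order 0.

b = (1/4, 3/4)
c = (0, 2/3)
Σ b_i: 1/4·1 + 3/4·1 = 1 ✓
b·c: 3/4·2/3 = 1/2 ✓; 2 stages ⇒ order 2.

2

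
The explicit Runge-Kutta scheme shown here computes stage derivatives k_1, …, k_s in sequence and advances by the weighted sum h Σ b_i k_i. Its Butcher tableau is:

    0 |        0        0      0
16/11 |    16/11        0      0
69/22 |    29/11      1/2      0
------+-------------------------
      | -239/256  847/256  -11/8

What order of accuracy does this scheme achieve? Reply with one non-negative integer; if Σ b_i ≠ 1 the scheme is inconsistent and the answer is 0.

b = (-239/256, 847/256, -11/8)
c = (0, 16/11, 69/22)
Ac = (0, 0, 8/11)
Σ b_i: (-239/256)·1 + 847/256·1 + (-11/8)·1 = 1 ✓
b·c: 847/256·16/11 + (-11/8)·69/22 = 1/2 ✓
b·c²: 847/256·256/121 + (-11/8)·4761/484 = -2297/352 ≠ 1/3 ⇒ order 2.
b·Ac: (-11/8)·8/11 = -1 ≠ 1/6

2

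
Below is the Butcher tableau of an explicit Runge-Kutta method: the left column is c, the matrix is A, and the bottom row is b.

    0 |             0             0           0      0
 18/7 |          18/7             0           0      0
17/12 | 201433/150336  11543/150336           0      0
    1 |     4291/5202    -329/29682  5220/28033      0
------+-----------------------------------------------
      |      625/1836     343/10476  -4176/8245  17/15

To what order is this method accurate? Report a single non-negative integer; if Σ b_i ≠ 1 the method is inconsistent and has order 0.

b = (625/1836, 343/10476, -4176/8245, 17/15)
c = (0, 18/7, 17/12, 1)
Ac = (0, 0, 1649/8352, 4/17)
Σ b_i: 625/1836·1 + 343/10476·1 + (-4176/8245)·1 + 17/15·1 = 1 ✓
b·c: 343/10476·18/7 + (-4176/8245)·17/12 + 17/15·1 = 1/2 ✓
b·c²: 343/10476·324/49 + (-4176/8245)·289/144 + 17/15·1 = 1/3 ✓
b·Ac: (-4176/8245)·1649/8352 + 17/15·4/17 = 1/6 ✓
b·c³: 343/10476·5832/343 + (-4176/8245)·4913/1728 + 17/15·1 = 1/4 ✓
b·(c∘Ac): (-4176/8245)·28033/100224 + 17/15·4/17 = 1/8 ✓
b·Ac²: (-4176/8245)·1649/3248 + 17/15·143/476 = 1/12 ✓
b·A²c: 17/15·5/136 = 1/24 ✓; 4 stages ⇒ order 4.

4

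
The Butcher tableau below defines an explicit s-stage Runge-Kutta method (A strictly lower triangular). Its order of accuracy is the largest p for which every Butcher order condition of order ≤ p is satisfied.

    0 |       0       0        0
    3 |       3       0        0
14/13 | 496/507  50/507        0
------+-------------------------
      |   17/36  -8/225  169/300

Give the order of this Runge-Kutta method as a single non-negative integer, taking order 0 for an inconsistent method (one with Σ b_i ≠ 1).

b = (17/36, -8/225, 169/300)
c = (0, 3, 14/13)
Ac = (0, 0, 50/169)
Σ b_i: 17/36·1 + (-8/225)·1 + 169/300·1 = 1 ✓
b·c: (-8/225)·3 + 169/300·14/13 = 1/2 ✓
b·c²: (-8/225)·9 + 169/300·196/169 = 1/3 ✓
b·Ac: 169/300·50/169 = 1/6 ✓; 3 stages ⇒ order 3.

3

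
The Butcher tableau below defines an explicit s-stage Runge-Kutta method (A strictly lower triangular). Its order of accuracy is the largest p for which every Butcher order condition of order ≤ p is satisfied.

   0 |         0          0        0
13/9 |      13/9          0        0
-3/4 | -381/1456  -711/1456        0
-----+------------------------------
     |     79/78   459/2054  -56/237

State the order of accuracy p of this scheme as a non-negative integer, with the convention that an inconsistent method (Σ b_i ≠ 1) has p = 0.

b = (79/78, 459/2054, -56/237)
c = (0, 13/9, -3/4)
Ac = (0, 0, -79/112)
Σ b_i: 79/78·1 + 459/2054·1 + (-56/237)·1 = 1 ✓
b·c: 459/2054·13/9 + (-56/237)·(-3/4) = 1/2 ✓
b·c²: 459/2054·169/81 + (-56/237)·9/16 = 1/3 ✓
b·Ac: (-56/237)·(-79/112) = 1/6 ✓; 3 stages ⇒ order 3.

3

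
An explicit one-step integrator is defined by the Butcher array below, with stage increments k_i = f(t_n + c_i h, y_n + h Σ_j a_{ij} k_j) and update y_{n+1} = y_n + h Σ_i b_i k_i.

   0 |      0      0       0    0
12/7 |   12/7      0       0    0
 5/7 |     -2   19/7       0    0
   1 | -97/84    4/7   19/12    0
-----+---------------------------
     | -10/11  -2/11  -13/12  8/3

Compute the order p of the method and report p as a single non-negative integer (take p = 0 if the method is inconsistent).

0

b = (-10/11, -2/11, -13/12, 8/3)
c = (0, 12/7, 5/7, 1)
Ac = (0, 0, 228/49, 1241/588)
Σ b_i: (-10/11)·1 + (-2/11)·1 + (-13/12)·1 + 8/3·1 = 65/132 ≠ 1 ⇒ order 0.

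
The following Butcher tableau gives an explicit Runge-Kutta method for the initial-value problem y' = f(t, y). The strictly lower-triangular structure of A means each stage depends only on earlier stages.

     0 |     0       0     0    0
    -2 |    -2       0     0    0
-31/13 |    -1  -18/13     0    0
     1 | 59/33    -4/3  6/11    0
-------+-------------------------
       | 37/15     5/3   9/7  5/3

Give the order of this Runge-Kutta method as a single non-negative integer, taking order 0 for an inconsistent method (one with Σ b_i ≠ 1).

b = (37/15, 5/3, 9/7, 5/3)
c = (0, -2, -31/13, 1)
Ac = (0, 0, 36/13, 586/429)
Σ b_i: 37/15·1 + 5/3·1 + 9/7·1 + 5/3·1 = 248/35 ≠ 1 ⇒ order 0.

0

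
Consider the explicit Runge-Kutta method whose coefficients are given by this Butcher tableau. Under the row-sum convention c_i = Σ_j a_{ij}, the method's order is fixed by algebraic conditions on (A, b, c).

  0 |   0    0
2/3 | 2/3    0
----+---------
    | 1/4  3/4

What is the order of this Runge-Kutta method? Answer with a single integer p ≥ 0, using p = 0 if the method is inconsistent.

2

b = (1/4, 3/4)
c = (0, 2/3)
Σ b_i: 1/4·1 + 3/4·1 = 1 ✓
b·c: 3/4·2/3 = 1/2 ✓; 2 stages ⇒ order 2.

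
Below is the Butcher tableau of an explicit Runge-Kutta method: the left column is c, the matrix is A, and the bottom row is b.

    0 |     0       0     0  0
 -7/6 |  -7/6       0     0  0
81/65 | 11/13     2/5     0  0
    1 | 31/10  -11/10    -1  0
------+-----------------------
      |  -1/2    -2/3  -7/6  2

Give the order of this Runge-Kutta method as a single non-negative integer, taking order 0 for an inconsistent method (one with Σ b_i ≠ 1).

b = (-1/2, -2/3, -7/6, 2)
c = (0, -7/6, 81/65, 1)
Ac = (0, 0, -7/15, 29/780)
Σ b_i: (-1/2)·1 + (-2/3)·1 + (-7/6)·1 + 2·1 = -1/3 ≠ 1 ⇒ order 0.

0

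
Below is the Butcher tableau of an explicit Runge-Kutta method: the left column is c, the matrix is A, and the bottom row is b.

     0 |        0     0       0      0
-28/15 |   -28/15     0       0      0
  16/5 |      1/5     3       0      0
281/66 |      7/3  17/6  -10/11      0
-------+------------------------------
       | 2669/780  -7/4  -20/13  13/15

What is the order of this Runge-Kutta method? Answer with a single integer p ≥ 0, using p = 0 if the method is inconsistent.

b = (2669/780, -7/4, -20/13, 13/15)
c = (0, -28/15, 16/5, 281/66)
Ac = (0, 0, -28/5, -4058/495)
Σ b_i: 2669/780·1 + (-7/4)·1 + (-20/13)·1 + 13/15·1 = 1 ✓
b·c: (-7/4)·(-28/15) + (-20/13)·16/5 + 13/15·281/66 = 26171/12870 ≠ 1/2 ⇒ order 1.

1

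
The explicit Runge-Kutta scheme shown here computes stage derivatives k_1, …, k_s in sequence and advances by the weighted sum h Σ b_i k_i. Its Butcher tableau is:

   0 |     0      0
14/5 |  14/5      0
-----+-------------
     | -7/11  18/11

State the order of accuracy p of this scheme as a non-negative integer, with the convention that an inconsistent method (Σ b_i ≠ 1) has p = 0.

b = (-7/11, 18/11)
c = (0, 14/5)
Σ b_i: (-7/11)·1 + 18/11·1 = 1 ✓
b·c: 18/11·14/5 = 252/55 ≠ 1/2 ⇒ order 1.

1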